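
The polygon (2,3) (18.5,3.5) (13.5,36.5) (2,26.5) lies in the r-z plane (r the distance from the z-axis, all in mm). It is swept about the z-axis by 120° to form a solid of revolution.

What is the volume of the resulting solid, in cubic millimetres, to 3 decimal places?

Profile (r,z), 4 vertices: (2,3) (18.5,3.5) (13.5,36.5) (2,26.5)
edge 0: (2,3)→(18.5,3.5)  cross = 2·3.5 − 18.5·3 = -48.5000; (r_i+r_j)·cross = 20.5·-48.5000 = -994.2500
edge 1: (18.5,3.5)→(13.5,36.5)  cross = 18.5·36.5 − 13.5·3.5 = 628.0000; (r_i+r_j)·cross = 32·628.0000 = 20096.0000
edge 2: (13.5,36.5)→(2,26.5)  cross = 13.5·26.5 − 2·36.5 = 284.7500; (r_i+r_j)·cross = 15.5·284.7500 = 4413.6250
edge 3: (2,26.5)→(2,3)  cross = 2·3 − 2·26.5 = -47.0000; (r_i+r_j)·cross = 4·-47.0000 = -188.0000
Σcross = 817.2500 → A = |Σcross|/2 = 408.6250 mm²
Σ(r_i+r_j)·cross = 23327.3750 → first moment M = |Σ|/6 = 3887.8958
R_c = M/A = 3887.8958/408.6250 = 9.5146 mm
θ = 120° = 2.094395 rad
V = θ·R_c·A = 2.094395·9.5146·408.6250 = 8142.790 mm³

Volume = 8142.790 mm³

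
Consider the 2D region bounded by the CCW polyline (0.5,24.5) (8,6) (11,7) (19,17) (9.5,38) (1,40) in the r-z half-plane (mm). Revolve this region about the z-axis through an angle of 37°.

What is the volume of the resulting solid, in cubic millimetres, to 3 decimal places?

Profile (r,z), 6 vertices: (0.5,24.5) (8,6) (11,7) (19,17) (9.5,38) (1,40)
edge 0: (0.5,24.5)→(8,6)  cross = 0.5·6 − 8·24.5 = -193.0000; (r_i+r_j)·cross = 8.5·-193.0000 = -1640.5000
edge 1: (8,6)→(11,7)  cross = 8·7 − 11·6 = -10.0000; (r_i+r_j)·cross = 19·-10.0000 = -190.0000
edge 2: (11,7)→(19,17)  cross = 11·17 − 19·7 = 54.0000; (r_i+r_j)·cross = 30·54.0000 = 1620.0000
edge 3: (19,17)→(9.5,38)  cross = 19·38 − 9.5·17 = 560.5000; (r_i+r_j)·cross = 28.5·560.5000 = 15974.2500
edge 4: (9.5,38)→(1,40)  cross = 9.5·40 − 1·38 = 342.0000; (r_i+r_j)·cross = 10.5·342.0000 = 3591.0000
edge 5: (1,40)→(0.5,24.5)  cross = 1·24.5 − 0.5·40 = 4.5000; (r_i+r_j)·cross = 1.5·4.5000 = 6.7500
Σcross = 758.0000 → A = |Σcross|/2 = 379.0000 mm²
Σ(r_i+r_j)·cross = 19361.5000 → first moment M = |Σ|/6 = 3226.9167
R_c = M/A = 3226.9167/379.0000 = 8.5143 mm
θ = 37° = 0.645772 rad
V = θ·R_c·A = 0.645772·8.5143·379.0000 = 2083.852 mm³

Volume = 2083.852 mm³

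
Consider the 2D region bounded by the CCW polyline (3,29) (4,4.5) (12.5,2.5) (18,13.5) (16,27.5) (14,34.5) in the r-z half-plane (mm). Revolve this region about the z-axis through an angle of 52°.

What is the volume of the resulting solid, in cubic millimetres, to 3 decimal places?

Profile (r,z), 6 vertices: (3,29) (4,4.5) (12.5,2.5) (18,13.5) (16,27.5) (14,34.5)
edge 0: (3,29)→(4,4.5)  cross = 3·4.5 − 4·29 = -102.5000; (r_i+r_j)·cross = 7·-102.5000 = -717.5000
edge 1: (4,4.5)→(12.5,2.5)  cross = 4·2.5 − 12.5·4.5 = -46.2500; (r_i+r_j)·cross = 16.5·-46.2500 = -763.1250
edge 2: (12.5,2.5)→(18,13.5)  cross = 12.5·13.5 − 18·2.5 = 123.7500; (r_i+r_j)·cross = 30.5·123.7500 = 3774.3750
edge 3: (18,13.5)→(16,27.5)  cross = 18·27.5 − 16·13.5 = 279.0000; (r_i+r_j)·cross = 34·279.0000 = 9486.0000
edge 4: (16,27.5)→(14,34.5)  cross = 16·34.5 − 14·27.5 = 167.0000; (r_i+r_j)·cross = 30·167.0000 = 5010.0000
edge 5: (14,34.5)→(3,29)  cross = 14·29 − 3·34.5 = 302.5000; (r_i+r_j)·cross = 17·302.5000 = 5142.5000
Σcross = 723.5000 → A = |Σcross|/2 = 361.7500 mm²
Σ(r_i+r_j)·cross = 21932.2500 → first moment M = |Σ|/6 = 3655.3750
R_c = M/A = 3655.3750/361.7500 = 10.1047 mm
θ = 52° = 0.907571 rad
V = θ·R_c·A = 0.907571·10.1047·361.7500 = 3317.513 mm³

Volume = 3317.513 mm³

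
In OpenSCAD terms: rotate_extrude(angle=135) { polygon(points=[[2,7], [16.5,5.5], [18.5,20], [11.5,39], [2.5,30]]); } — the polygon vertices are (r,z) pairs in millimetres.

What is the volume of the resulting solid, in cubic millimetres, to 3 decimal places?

Volume = 9453.936 mm³

Profile (r,z), 5 vertices: (2,7) (16.5,5.5) (18.5,20) (11.5,39) (2.5,30)
edge 0: (2,7)→(16.5,5.5)  cross = 2·5.5 − 16.5·7 = -104.5000; (r_i+r_j)·cross = 18.5·-104.5000 = -1933.2500
edge 1: (16.5,5.5)→(18.5,20)  cross = 16.5·20 − 18.5·5.5 = 228.2500; (r_i+r_j)·cross = 35·228.2500 = 7988.7500
edge 2: (18.5,20)→(11.5,39)  cross = 18.5·39 − 11.5·20 = 491.5000; (r_i+r_j)·cross = 30·491.5000 = 14745.0000
edge 3: (11.5,39)→(2.5,30)  cross = 11.5·30 − 2.5·39 = 247.5000; (r_i+r_j)·cross = 14·247.5000 = 3465.0000
edge 4: (2.5,30)→(2,7)  cross = 2.5·7 − 2·30 = -42.5000; (r_i+r_j)·cross = 4.5·-42.5000 = -191.2500
Σcross = 820.2500 → A = |Σcross|/2 = 410.1250 mm²
Σ(r_i+r_j)·cross = 24074.2500 → first moment M = |Σ|/6 = 4012.3750
R_c = M/A = 4012.3750/410.1250 = 9.7833 mm
θ = 135° = 2.356194 rad
V = θ·R_c·A = 2.356194·9.7833·410.1250 = 9453.936 mm³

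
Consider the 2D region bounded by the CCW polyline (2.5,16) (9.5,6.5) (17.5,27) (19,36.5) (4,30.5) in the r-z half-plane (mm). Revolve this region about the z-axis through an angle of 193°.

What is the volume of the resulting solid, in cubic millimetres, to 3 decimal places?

Volume = 9378.986 mm³

Profile (r,z), 5 vertices: (2.5,16) (9.5,6.5) (17.5,27) (19,36.5) (4,30.5)
edge 0: (2.5,16)→(9.5,6.5)  cross = 2.5·6.5 − 9.5·16 = -135.7500; (r_i+r_j)·cross = 12·-135.7500 = -1629.0000
edge 1: (9.5,6.5)→(17.5,27)  cross = 9.5·27 − 17.5·6.5 = 142.7500; (r_i+r_j)·cross = 27·142.7500 = 3854.2500
edge 2: (17.5,27)→(19,36.5)  cross = 17.5·36.5 − 19·27 = 125.7500; (r_i+r_j)·cross = 36.5·125.7500 = 4589.8750
edge 3: (19,36.5)→(4,30.5)  cross = 19·30.5 − 4·36.5 = 433.5000; (r_i+r_j)·cross = 23·433.5000 = 9970.5000
edge 4: (4,30.5)→(2.5,16)  cross = 4·16 − 2.5·30.5 = -12.2500; (r_i+r_j)·cross = 6.5·-12.2500 = -79.6250
Σcross = 554.0000 → A = |Σcross|/2 = 277.0000 mm²
Σ(r_i+r_j)·cross = 16706.0000 → first moment M = |Σ|/6 = 2784.3333
R_c = M/A = 2784.3333/277.0000 = 10.0517 mm
θ = 193° = 3.368485 rad
V = θ·R_c·A = 3.368485·10.0517·277.0000 = 9378.986 mm³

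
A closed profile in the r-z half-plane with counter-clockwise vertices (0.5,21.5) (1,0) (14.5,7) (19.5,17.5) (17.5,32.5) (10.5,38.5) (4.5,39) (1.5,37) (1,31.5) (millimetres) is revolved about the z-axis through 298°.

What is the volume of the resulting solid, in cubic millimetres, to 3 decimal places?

Volume = 25759.438 mm³

Profile (r,z), 9 vertices: (0.5,21.5) (1,0) (14.5,7) (19.5,17.5) (17.5,32.5) (10.5,38.5) (4.5,39) (1.5,37) (1,31.5)
edge 0: (0.5,21.5)→(1,0)  cross = 0.5·0 − 1·21.5 = -21.5000; (r_i+r_j)·cross = 1.5·-21.5000 = -32.2500
edge 1: (1,0)→(14.5,7)  cross = 1·7 − 14.5·0 = 7.0000; (r_i+r_j)·cross = 15.5·7.0000 = 108.5000
edge 2: (14.5,7)→(19.5,17.5)  cross = 14.5·17.5 − 19.5·7 = 117.2500; (r_i+r_j)·cross = 34·117.2500 = 3986.5000
edge 3: (19.5,17.5)→(17.5,32.5)  cross = 19.5·32.5 − 17.5·17.5 = 327.5000; (r_i+r_j)·cross = 37·327.5000 = 12117.5000
edge 4: (17.5,32.5)→(10.5,38.5)  cross = 17.5·38.5 − 10.5·32.5 = 332.5000; (r_i+r_j)·cross = 28·332.5000 = 9310.0000
edge 5: (10.5,38.5)→(4.5,39)  cross = 10.5·39 − 4.5·38.5 = 236.2500; (r_i+r_j)·cross = 15·236.2500 = 3543.7500
edge 6: (4.5,39)→(1.5,37)  cross = 4.5·37 − 1.5·39 = 108.0000; (r_i+r_j)·cross = 6·108.0000 = 648.0000
edge 7: (1.5,37)→(1,31.5)  cross = 1.5·31.5 − 1·37 = 10.2500; (r_i+r_j)·cross = 2.5·10.2500 = 25.6250
edge 8: (1,31.5)→(0.5,21.5)  cross = 1·21.5 − 0.5·31.5 = 5.7500; (r_i+r_j)·cross = 1.5·5.7500 = 8.6250
Σcross = 1123.0000 → A = |Σcross|/2 = 561.5000 mm²
Σ(r_i+r_j)·cross = 29716.2500 → first moment M = |Σ|/6 = 4952.7083
R_c = M/A = 4952.7083/561.5000 = 8.8205 mm
θ = 298° = 5.201081 rad
V = θ·R_c·A = 5.201081·8.8205·561.5000 = 25759.438 mm³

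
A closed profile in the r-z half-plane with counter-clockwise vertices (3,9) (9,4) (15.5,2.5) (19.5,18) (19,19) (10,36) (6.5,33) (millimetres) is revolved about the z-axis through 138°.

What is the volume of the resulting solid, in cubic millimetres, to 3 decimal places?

Volume = 9186.828 mm³

Profile (r,z), 7 vertices: (3,9) (9,4) (15.5,2.5) (19.5,18) (19,19) (10,36) (6.5,33)
edge 0: (3,9)→(9,4)  cross = 3·4 − 9·9 = -69.0000; (r_i+r_j)·cross = 12·-69.0000 = -828.0000
edge 1: (9,4)→(15.5,2.5)  cross = 9·2.5 − 15.5·4 = -39.5000; (r_i+r_j)·cross = 24.5·-39.5000 = -967.7500
edge 2: (15.5,2.5)→(19.5,18)  cross = 15.5·18 − 19.5·2.5 = 230.2500; (r_i+r_j)·cross = 35·230.2500 = 8058.7500
edge 3: (19.5,18)→(19,19)  cross = 19.5·19 − 19·18 = 28.5000; (r_i+r_j)·cross = 38.5·28.5000 = 1097.2500
edge 4: (19,19)→(10,36)  cross = 19·36 − 10·19 = 494.0000; (r_i+r_j)·cross = 29·494.0000 = 14326.0000
edge 5: (10,36)→(6.5,33)  cross = 10·33 − 6.5·36 = 96.0000; (r_i+r_j)·cross = 16.5·96.0000 = 1584.0000
edge 6: (6.5,33)→(3,9)  cross = 6.5·9 − 3·33 = -40.5000; (r_i+r_j)·cross = 9.5·-40.5000 = -384.7500
Σcross = 699.7500 → A = |Σcross|/2 = 349.8750 mm²
Σ(r_i+r_j)·cross = 22885.5000 → first moment M = |Σ|/6 = 3814.2500
R_c = M/A = 3814.2500/349.8750 = 10.9018 mm
θ = 138° = 2.408554 rad
V = θ·R_c·A = 2.408554·10.9018·349.8750 = 9186.828 mm³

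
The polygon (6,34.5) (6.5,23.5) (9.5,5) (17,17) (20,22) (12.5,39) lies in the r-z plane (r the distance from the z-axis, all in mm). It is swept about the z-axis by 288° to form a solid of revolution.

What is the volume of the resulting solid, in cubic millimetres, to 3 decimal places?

Volume = 16130.403 mm³

Profile (r,z), 6 vertices: (6,34.5) (6.5,23.5) (9.5,5) (17,17) (20,22) (12.5,39)
edge 0: (6,34.5)→(6.5,23.5)  cross = 6·23.5 − 6.5·34.5 = -83.2500; (r_i+r_j)·cross = 12.5·-83.2500 = -1040.6250
edge 1: (6.5,23.5)→(9.5,5)  cross = 6.5·5 − 9.5·23.5 = -190.7500; (r_i+r_j)·cross = 16·-190.7500 = -3052.0000
edge 2: (9.5,5)→(17,17)  cross = 9.5·17 − 17·5 = 76.5000; (r_i+r_j)·cross = 26.5·76.5000 = 2027.2500
edge 3: (17,17)→(20,22)  cross = 17·22 − 20·17 = 34.0000; (r_i+r_j)·cross = 37·34.0000 = 1258.0000
edge 4: (20,22)→(12.5,39)  cross = 20·39 − 12.5·22 = 505.0000; (r_i+r_j)·cross = 32.5·505.0000 = 16412.5000
edge 5: (12.5,39)→(6,34.5)  cross = 12.5·34.5 − 6·39 = 197.2500; (r_i+r_j)·cross = 18.5·197.2500 = 3649.1250
Σcross = 538.7500 → A = |Σcross|/2 = 269.3750 mm²
Σ(r_i+r_j)·cross = 19254.2500 → first moment M = |Σ|/6 = 3209.0417
R_c = M/A = 3209.0417/269.3750 = 11.9129 mm
θ = 288° = 5.026548 rad
V = θ·R_c·A = 5.026548·11.9129·269.3750 = 16130.403 mm³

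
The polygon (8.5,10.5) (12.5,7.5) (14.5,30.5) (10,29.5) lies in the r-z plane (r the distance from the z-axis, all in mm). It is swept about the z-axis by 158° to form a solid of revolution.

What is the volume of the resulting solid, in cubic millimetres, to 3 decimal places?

Volume = 2872.981 mm³

Profile (r,z), 4 vertices: (8.5,10.5) (12.5,7.5) (14.5,30.5) (10,29.5)
edge 0: (8.5,10.5)→(12.5,7.5)  cross = 8.5·7.5 − 12.5·10.5 = -67.5000; (r_i+r_j)·cross = 21·-67.5000 = -1417.5000
edge 1: (12.5,7.5)→(14.5,30.5)  cross = 12.5·30.5 − 14.5·7.5 = 272.5000; (r_i+r_j)·cross = 27·272.5000 = 7357.5000
edge 2: (14.5,30.5)→(10,29.5)  cross = 14.5·29.5 − 10·30.5 = 122.7500; (r_i+r_j)·cross = 24.5·122.7500 = 3007.3750
edge 3: (10,29.5)→(8.5,10.5)  cross = 10·10.5 − 8.5·29.5 = -145.7500; (r_i+r_j)·cross = 18.5·-145.7500 = -2696.3750
Σcross = 182.0000 → A = |Σcross|/2 = 91.0000 mm²
Σ(r_i+r_j)·cross = 6251.0000 → first moment M = |Σ|/6 = 1041.8333
R_c = M/A = 1041.8333/91.0000 = 11.4487 mm
θ = 158° = 2.757620 rad
V = θ·R_c·A = 2.757620·11.4487·91.0000 = 2872.981 mm³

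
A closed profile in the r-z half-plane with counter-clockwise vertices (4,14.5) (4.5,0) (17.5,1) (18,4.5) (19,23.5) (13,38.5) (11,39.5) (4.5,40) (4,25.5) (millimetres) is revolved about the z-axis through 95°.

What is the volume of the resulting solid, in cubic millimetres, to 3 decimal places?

Volume = 9204.666 mm³

Profile (r,z), 9 vertices: (4,14.5) (4.5,0) (17.5,1) (18,4.5) (19,23.5) (13,38.5) (11,39.5) (4.5,40) (4,25.5)
edge 0: (4,14.5)→(4.5,0)  cross = 4·0 − 4.5·14.5 = -65.2500; (r_i+r_j)·cross = 8.5·-65.2500 = -554.6250
edge 1: (4.5,0)→(17.5,1)  cross = 4.5·1 − 17.5·0 = 4.5000; (r_i+r_j)·cross = 22·4.5000 = 99.0000
edge 2: (17.5,1)→(18,4.5)  cross = 17.5·4.5 − 18·1 = 60.7500; (r_i+r_j)·cross = 35.5·60.7500 = 2156.6250
edge 3: (18,4.5)→(19,23.5)  cross = 18·23.5 − 19·4.5 = 337.5000; (r_i+r_j)·cross = 37·337.5000 = 12487.5000
edge 4: (19,23.5)→(13,38.5)  cross = 19·38.5 − 13·23.5 = 426.0000; (r_i+r_j)·cross = 32·426.0000 = 13632.0000
edge 5: (13,38.5)→(11,39.5)  cross = 13·39.5 − 11·38.5 = 90.0000; (r_i+r_j)·cross = 24·90.0000 = 2160.0000
edge 6: (11,39.5)→(4.5,40)  cross = 11·40 − 4.5·39.5 = 262.2500; (r_i+r_j)·cross = 15.5·262.2500 = 4064.8750
edge 7: (4.5,40)→(4,25.5)  cross = 4.5·25.5 − 4·40 = -45.2500; (r_i+r_j)·cross = 8.5·-45.2500 = -384.6250
edge 8: (4,25.5)→(4,14.5)  cross = 4·14.5 − 4·25.5 = -44.0000; (r_i+r_j)·cross = 8·-44.0000 = -352.0000
Σcross = 1026.5000 → A = |Σcross|/2 = 513.2500 mm²
Σ(r_i+r_j)·cross = 33308.7500 → first moment M = |Σ|/6 = 5551.4583
R_c = M/A = 5551.4583/513.2500 = 10.8163 mm
θ = 95° = 1.658063 rad
V = θ·R_c·A = 1.658063·10.8163·513.2500 = 9204.666 mm³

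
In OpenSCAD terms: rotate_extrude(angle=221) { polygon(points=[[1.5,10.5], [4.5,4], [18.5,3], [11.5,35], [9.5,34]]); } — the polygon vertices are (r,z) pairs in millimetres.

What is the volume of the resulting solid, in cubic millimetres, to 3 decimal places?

Profile (r,z), 5 vertices: (1.5,10.5) (4.5,4) (18.5,3) (11.5,35) (9.5,34)
edge 0: (1.5,10.5)→(4.5,4)  cross = 1.5·4 − 4.5·10.5 = -41.2500; (r_i+r_j)·cross = 6·-41.2500 = -247.5000
edge 1: (4.5,4)→(18.5,3)  cross = 4.5·3 − 18.5·4 = -60.5000; (r_i+r_j)·cross = 23·-60.5000 = -1391.5000
edge 2: (18.5,3)→(11.5,35)  cross = 18.5·35 − 11.5·3 = 613.0000; (r_i+r_j)·cross = 30·613.0000 = 18390.0000
edge 3: (11.5,35)→(9.5,34)  cross = 11.5·34 − 9.5·35 = 58.5000; (r_i+r_j)·cross = 21·58.5000 = 1228.5000
edge 4: (9.5,34)→(1.5,10.5)  cross = 9.5·10.5 − 1.5·34 = 48.7500; (r_i+r_j)·cross = 11·48.7500 = 536.2500
Σcross = 618.5000 → A = |Σcross|/2 = 309.2500 mm²
Σ(r_i+r_j)·cross = 18515.7500 → first moment M = |Σ|/6 = 3085.9583
R_c = M/A = 3085.9583/309.2500 = 9.9788 mm
θ = 221° = 3.857178 rad
V = θ·R_c·A = 3.857178·9.9788·309.2500 = 11903.090 mm³

Volume = 11903.090 mm³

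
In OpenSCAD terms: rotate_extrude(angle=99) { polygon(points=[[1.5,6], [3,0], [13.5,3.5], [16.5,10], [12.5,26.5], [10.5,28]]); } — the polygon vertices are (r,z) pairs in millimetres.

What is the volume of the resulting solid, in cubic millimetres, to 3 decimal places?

Volume = 3849.492 mm³

Profile (r,z), 6 vertices: (1.5,6) (3,0) (13.5,3.5) (16.5,10) (12.5,26.5) (10.5,28)
edge 0: (1.5,6)→(3,0)  cross = 1.5·0 − 3·6 = -18.0000; (r_i+r_j)·cross = 4.5·-18.0000 = -81.0000
edge 1: (3,0)→(13.5,3.5)  cross = 3·3.5 − 13.5·0 = 10.5000; (r_i+r_j)·cross = 16.5·10.5000 = 173.2500
edge 2: (13.5,3.5)→(16.5,10)  cross = 13.5·10 − 16.5·3.5 = 77.2500; (r_i+r_j)·cross = 30·77.2500 = 2317.5000
edge 3: (16.5,10)→(12.5,26.5)  cross = 16.5·26.5 − 12.5·10 = 312.2500; (r_i+r_j)·cross = 29·312.2500 = 9055.2500
edge 4: (12.5,26.5)→(10.5,28)  cross = 12.5·28 − 10.5·26.5 = 71.7500; (r_i+r_j)·cross = 23·71.7500 = 1650.2500
edge 5: (10.5,28)→(1.5,6)  cross = 10.5·6 − 1.5·28 = 21.0000; (r_i+r_j)·cross = 12·21.0000 = 252.0000
Σcross = 474.7500 → A = |Σcross|/2 = 237.3750 mm²
Σ(r_i+r_j)·cross = 13367.2500 → first moment M = |Σ|/6 = 2227.8750
R_c = M/A = 2227.8750/237.3750 = 9.3855 mm
θ = 99° = 1.727876 rad
V = θ·R_c·A = 1.727876·9.3855·237.3750 = 3849.492 mm³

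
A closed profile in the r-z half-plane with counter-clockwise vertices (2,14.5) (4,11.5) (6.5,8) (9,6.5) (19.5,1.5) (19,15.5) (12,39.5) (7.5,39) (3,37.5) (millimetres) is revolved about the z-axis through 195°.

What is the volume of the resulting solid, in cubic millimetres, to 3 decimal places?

Volume = 16227.090 mm³

Profile (r,z), 9 vertices: (2,14.5) (4,11.5) (6.5,8) (9,6.5) (19.5,1.5) (19,15.5) (12,39.5) (7.5,39) (3,37.5)
edge 0: (2,14.5)→(4,11.5)  cross = 2·11.5 − 4·14.5 = -35.0000; (r_i+r_j)·cross = 6·-35.0000 = -210.0000
edge 1: (4,11.5)→(6.5,8)  cross = 4·8 − 6.5·11.5 = -42.7500; (r_i+r_j)·cross = 10.5·-42.7500 = -448.8750
edge 2: (6.5,8)→(9,6.5)  cross = 6.5·6.5 − 9·8 = -29.7500; (r_i+r_j)·cross = 15.5·-29.7500 = -461.1250
edge 3: (9,6.5)→(19.5,1.5)  cross = 9·1.5 − 19.5·6.5 = -113.2500; (r_i+r_j)·cross = 28.5·-113.2500 = -3227.6250
edge 4: (19.5,1.5)→(19,15.5)  cross = 19.5·15.5 − 19·1.5 = 273.7500; (r_i+r_j)·cross = 38.5·273.7500 = 10539.3750
edge 5: (19,15.5)→(12,39.5)  cross = 19·39.5 − 12·15.5 = 564.5000; (r_i+r_j)·cross = 31·564.5000 = 17499.5000
edge 6: (12,39.5)→(7.5,39)  cross = 12·39 − 7.5·39.5 = 171.7500; (r_i+r_j)·cross = 19.5·171.7500 = 3349.1250
edge 7: (7.5,39)→(3,37.5)  cross = 7.5·37.5 − 3·39 = 164.2500; (r_i+r_j)·cross = 10.5·164.2500 = 1724.6250
edge 8: (3,37.5)→(2,14.5)  cross = 3·14.5 − 2·37.5 = -31.5000; (r_i+r_j)·cross = 5·-31.5000 = -157.5000
Σcross = 922.0000 → A = |Σcross|/2 = 461.0000 mm²
Σ(r_i+r_j)·cross = 28607.5000 → first moment M = |Σ|/6 = 4767.9167
R_c = M/A = 4767.9167/461.0000 = 10.3426 mm
θ = 195° = 3.403392 rad
V = θ·R_c·A = 3.403392·10.3426·461.0000 = 16227.090 mm³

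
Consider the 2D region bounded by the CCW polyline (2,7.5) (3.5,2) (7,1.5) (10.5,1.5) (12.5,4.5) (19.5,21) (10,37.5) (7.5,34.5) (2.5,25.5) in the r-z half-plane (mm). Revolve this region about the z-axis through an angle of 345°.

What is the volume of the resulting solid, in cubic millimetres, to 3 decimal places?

Volume = 23421.937 mm³

Profile (r,z), 9 vertices: (2,7.5) (3.5,2) (7,1.5) (10.5,1.5) (12.5,4.5) (19.5,21) (10,37.5) (7.5,34.5) (2.5,25.5)
edge 0: (2,7.5)→(3.5,2)  cross = 2·2 − 3.5·7.5 = -22.2500; (r_i+r_j)·cross = 5.5·-22.2500 = -122.3750
edge 1: (3.5,2)→(7,1.5)  cross = 3.5·1.5 − 7·2 = -8.7500; (r_i+r_j)·cross = 10.5·-8.7500 = -91.8750
edge 2: (7,1.5)→(10.5,1.5)  cross = 7·1.5 − 10.5·1.5 = -5.2500; (r_i+r_j)·cross = 17.5·-5.2500 = -91.8750
edge 3: (10.5,1.5)→(12.5,4.5)  cross = 10.5·4.5 − 12.5·1.5 = 28.5000; (r_i+r_j)·cross = 23·28.5000 = 655.5000
edge 4: (12.5,4.5)→(19.5,21)  cross = 12.5·21 − 19.5·4.5 = 174.7500; (r_i+r_j)·cross = 32·174.7500 = 5592.0000
edge 5: (19.5,21)→(10,37.5)  cross = 19.5·37.5 − 10·21 = 521.2500; (r_i+r_j)·cross = 29.5·521.2500 = 15376.8750
edge 6: (10,37.5)→(7.5,34.5)  cross = 10·34.5 − 7.5·37.5 = 63.7500; (r_i+r_j)·cross = 17.5·63.7500 = 1115.6250
edge 7: (7.5,34.5)→(2.5,25.5)  cross = 7.5·25.5 − 2.5·34.5 = 105.0000; (r_i+r_j)·cross = 10·105.0000 = 1050.0000
edge 8: (2.5,25.5)→(2,7.5)  cross = 2.5·7.5 − 2·25.5 = -32.2500; (r_i+r_j)·cross = 4.5·-32.2500 = -145.1250
Σcross = 824.7500 → A = |Σcross|/2 = 412.3750 mm²
Σ(r_i+r_j)·cross = 23338.7500 → first moment M = |Σ|/6 = 3889.7917
R_c = M/A = 3889.7917/412.3750 = 9.4327 mm
θ = 345° = 6.021386 rad
V = θ·R_c·A = 6.021386·9.4327·412.3750 = 23421.937 mm³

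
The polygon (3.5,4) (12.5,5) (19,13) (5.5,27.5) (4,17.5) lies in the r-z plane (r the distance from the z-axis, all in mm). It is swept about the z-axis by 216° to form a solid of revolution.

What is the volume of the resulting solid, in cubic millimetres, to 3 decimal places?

Profile (r,z), 5 vertices: (3.5,4) (12.5,5) (19,13) (5.5,27.5) (4,17.5)
edge 0: (3.5,4)→(12.5,5)  cross = 3.5·5 − 12.5·4 = -32.5000; (r_i+r_j)·cross = 16·-32.5000 = -520.0000
edge 1: (12.5,5)→(19,13)  cross = 12.5·13 − 19·5 = 67.5000; (r_i+r_j)·cross = 31.5·67.5000 = 2126.2500
edge 2: (19,13)→(5.5,27.5)  cross = 19·27.5 − 5.5·13 = 451.0000; (r_i+r_j)·cross = 24.5·451.0000 = 11049.5000
edge 3: (5.5,27.5)→(4,17.5)  cross = 5.5·17.5 − 4·27.5 = -13.7500; (r_i+r_j)·cross = 9.5·-13.7500 = -130.6250
edge 4: (4,17.5)→(3.5,4)  cross = 4·4 − 3.5·17.5 = -45.2500; (r_i+r_j)·cross = 7.5·-45.2500 = -339.3750
Σcross = 427.0000 → A = |Σcross|/2 = 213.5000 mm²
Σ(r_i+r_j)·cross = 12185.7500 → first moment M = |Σ|/6 = 2030.9583
R_c = M/A = 2030.9583/213.5000 = 9.5127 mm
θ = 216° = 3.769911 rad
V = θ·R_c·A = 3.769911·9.5127·213.5000 = 7656.533 mm³

Volume = 7656.533 mm³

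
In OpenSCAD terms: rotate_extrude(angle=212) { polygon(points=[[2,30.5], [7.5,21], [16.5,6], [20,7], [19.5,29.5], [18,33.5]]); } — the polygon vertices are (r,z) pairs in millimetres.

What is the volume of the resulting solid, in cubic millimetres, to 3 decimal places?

Volume = 14161.046 mm³

Profile (r,z), 6 vertices: (2,30.5) (7.5,21) (16.5,6) (20,7) (19.5,29.5) (18,33.5)
edge 0: (2,30.5)→(7.5,21)  cross = 2·21 − 7.5·30.5 = -186.7500; (r_i+r_j)·cross = 9.5·-186.7500 = -1774.1250
edge 1: (7.5,21)→(16.5,6)  cross = 7.5·6 − 16.5·21 = -301.5000; (r_i+r_j)·cross = 24·-301.5000 = -7236.0000
edge 2: (16.5,6)→(20,7)  cross = 16.5·7 − 20·6 = -4.5000; (r_i+r_j)·cross = 36.5·-4.5000 = -164.2500
edge 3: (20,7)→(19.5,29.5)  cross = 20·29.5 − 19.5·7 = 453.5000; (r_i+r_j)·cross = 39.5·453.5000 = 17913.2500
edge 4: (19.5,29.5)→(18,33.5)  cross = 19.5·33.5 − 18·29.5 = 122.2500; (r_i+r_j)·cross = 37.5·122.2500 = 4584.3750
edge 5: (18,33.5)→(2,30.5)  cross = 18·30.5 − 2·33.5 = 482.0000; (r_i+r_j)·cross = 20·482.0000 = 9640.0000
Σcross = 565.0000 → A = |Σcross|/2 = 282.5000 mm²
Σ(r_i+r_j)·cross = 22963.2500 → first moment M = |Σ|/6 = 3827.2083
R_c = M/A = 3827.2083/282.5000 = 13.5476 mm
θ = 212° = 3.700098 rad
V = θ·R_c·A = 3.700098·13.5476·282.5000 = 14161.046 mm³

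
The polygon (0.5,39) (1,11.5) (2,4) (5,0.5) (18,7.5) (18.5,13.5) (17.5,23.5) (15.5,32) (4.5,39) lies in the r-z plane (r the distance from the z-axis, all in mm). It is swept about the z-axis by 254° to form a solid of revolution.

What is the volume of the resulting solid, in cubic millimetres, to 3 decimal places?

Profile (r,z), 9 vertices: (0.5,39) (1,11.5) (2,4) (5,0.5) (18,7.5) (18.5,13.5) (17.5,23.5) (15.5,32) (4.5,39)
edge 0: (0.5,39)→(1,11.5)  cross = 0.5·11.5 − 1·39 = -33.2500; (r_i+r_j)·cross = 1.5·-33.2500 = -49.8750
edge 1: (1,11.5)→(2,4)  cross = 1·4 − 2·11.5 = -19.0000; (r_i+r_j)·cross = 3·-19.0000 = -57.0000
edge 2: (2,4)→(5,0.5)  cross = 2·0.5 − 5·4 = -19.0000; (r_i+r_j)·cross = 7·-19.0000 = -133.0000
edge 3: (5,0.5)→(18,7.5)  cross = 5·7.5 − 18·0.5 = 28.5000; (r_i+r_j)·cross = 23·28.5000 = 655.5000
edge 4: (18,7.5)→(18.5,13.5)  cross = 18·13.5 − 18.5·7.5 = 104.2500; (r_i+r_j)·cross = 36.5·104.2500 = 3805.1250
edge 5: (18.5,13.5)→(17.5,23.5)  cross = 18.5·23.5 − 17.5·13.5 = 198.5000; (r_i+r_j)·cross = 36·198.5000 = 7146.0000
edge 6: (17.5,23.5)→(15.5,32)  cross = 17.5·32 − 15.5·23.5 = 195.7500; (r_i+r_j)·cross = 33·195.7500 = 6459.7500
edge 7: (15.5,32)→(4.5,39)  cross = 15.5·39 − 4.5·32 = 460.5000; (r_i+r_j)·cross = 20·460.5000 = 9210.0000
edge 8: (4.5,39)→(0.5,39)  cross = 4.5·39 − 0.5·39 = 156.0000; (r_i+r_j)·cross = 5·156.0000 = 780.0000
Σcross = 1072.2500 → A = |Σcross|/2 = 536.1250 mm²
Σ(r_i+r_j)·cross = 27816.5000 → first moment M = |Σ|/6 = 4636.0833
R_c = M/A = 4636.0833/536.1250 = 8.6474 mm
θ = 254° = 4.433136 rad
V = θ·R_c·A = 4.433136·8.6474·536.1250 = 20552.389 mm³

Volume = 20552.389 mm³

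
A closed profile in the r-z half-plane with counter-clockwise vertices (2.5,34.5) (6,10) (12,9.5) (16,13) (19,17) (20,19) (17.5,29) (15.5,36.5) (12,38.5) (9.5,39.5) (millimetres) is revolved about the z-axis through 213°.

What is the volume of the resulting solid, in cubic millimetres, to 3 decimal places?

Profile (r,z), 10 vertices: (2.5,34.5) (6,10) (12,9.5) (16,13) (19,17) (20,19) (17.5,29) (15.5,36.5) (12,38.5) (9.5,39.5)
edge 0: (2.5,34.5)→(6,10)  cross = 2.5·10 − 6·34.5 = -182.0000; (r_i+r_j)·cross = 8.5·-182.0000 = -1547.0000
edge 1: (6,10)→(12,9.5)  cross = 6·9.5 − 12·10 = -63.0000; (r_i+r_j)·cross = 18·-63.0000 = -1134.0000
edge 2: (12,9.5)→(16,13)  cross = 12·13 − 16·9.5 = 4.0000; (r_i+r_j)·cross = 28·4.0000 = 112.0000
edge 3: (16,13)→(19,17)  cross = 16·17 − 19·13 = 25.0000; (r_i+r_j)·cross = 35·25.0000 = 875.0000
edge 4: (19,17)→(20,19)  cross = 19·19 − 20·17 = 21.0000; (r_i+r_j)·cross = 39·21.0000 = 819.0000
edge 5: (20,19)→(17.5,29)  cross = 20·29 − 17.5·19 = 247.5000; (r_i+r_j)·cross = 37.5·247.5000 = 9281.2500
edge 6: (17.5,29)→(15.5,36.5)  cross = 17.5·36.5 − 15.5·29 = 189.2500; (r_i+r_j)·cross = 33·189.2500 = 6245.2500
edge 7: (15.5,36.5)→(12,38.5)  cross = 15.5·38.5 − 12·36.5 = 158.7500; (r_i+r_j)·cross = 27.5·158.7500 = 4365.6250
edge 8: (12,38.5)→(9.5,39.5)  cross = 12·39.5 − 9.5·38.5 = 108.2500; (r_i+r_j)·cross = 21.5·108.2500 = 2327.3750
edge 9: (9.5,39.5)→(2.5,34.5)  cross = 9.5·34.5 − 2.5·39.5 = 229.0000; (r_i+r_j)·cross = 12·229.0000 = 2748.0000
Σcross = 737.7500 → A = |Σcross|/2 = 368.8750 mm²
Σ(r_i+r_j)·cross = 24092.5000 → first moment M = |Σ|/6 = 4015.4167
R_c = M/A = 4015.4167/368.8750 = 10.8856 mm
θ = 213° = 3.717551 rad
V = θ·R_c·A = 3.717551·10.8856·368.8750 = 14927.517 mm³

Volume = 14927.517 mm³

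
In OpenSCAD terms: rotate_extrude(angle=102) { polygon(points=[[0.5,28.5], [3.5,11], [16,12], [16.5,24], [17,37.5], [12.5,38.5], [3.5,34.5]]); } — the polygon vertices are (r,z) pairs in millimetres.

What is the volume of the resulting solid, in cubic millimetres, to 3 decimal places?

Profile (r,z), 7 vertices: (0.5,28.5) (3.5,11) (16,12) (16.5,24) (17,37.5) (12.5,38.5) (3.5,34.5)
edge 0: (0.5,28.5)→(3.5,11)  cross = 0.5·11 − 3.5·28.5 = -94.2500; (r_i+r_j)·cross = 4·-94.2500 = -377.0000
edge 1: (3.5,11)→(16,12)  cross = 3.5·12 − 16·11 = -134.0000; (r_i+r_j)·cross = 19.5·-134.0000 = -2613.0000
edge 2: (16,12)→(16.5,24)  cross = 16·24 − 16.5·12 = 186.0000; (r_i+r_j)·cross = 32.5·186.0000 = 6045.0000
edge 3: (16.5,24)→(17,37.5)  cross = 16.5·37.5 − 17·24 = 210.7500; (r_i+r_j)·cross = 33.5·210.7500 = 7060.1250
edge 4: (17,37.5)→(12.5,38.5)  cross = 17·38.5 − 12.5·37.5 = 185.7500; (r_i+r_j)·cross = 29.5·185.7500 = 5479.6250
edge 5: (12.5,38.5)→(3.5,34.5)  cross = 12.5·34.5 − 3.5·38.5 = 296.5000; (r_i+r_j)·cross = 16·296.5000 = 4744.0000
edge 6: (3.5,34.5)→(0.5,28.5)  cross = 3.5·28.5 − 0.5·34.5 = 82.5000; (r_i+r_j)·cross = 4·82.5000 = 330.0000
Σcross = 733.2500 → A = |Σcross|/2 = 366.6250 mm²
Σ(r_i+r_j)·cross = 20668.7500 → first moment M = |Σ|/6 = 3444.7917
R_c = M/A = 3444.7917/366.6250 = 9.3960 mm
θ = 102° = 1.780236 rad
V = θ·R_c·A = 1.780236·9.3960·366.6250 = 6132.542 mm³

Volume = 6132.542 mm³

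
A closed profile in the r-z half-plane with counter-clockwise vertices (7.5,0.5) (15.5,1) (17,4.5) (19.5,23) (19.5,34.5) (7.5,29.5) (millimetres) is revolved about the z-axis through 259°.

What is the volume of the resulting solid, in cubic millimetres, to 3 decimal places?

Profile (r,z), 6 vertices: (7.5,0.5) (15.5,1) (17,4.5) (19.5,23) (19.5,34.5) (7.5,29.5)
edge 0: (7.5,0.5)→(15.5,1)  cross = 7.5·1 − 15.5·0.5 = -0.2500; (r_i+r_j)·cross = 23·-0.2500 = -5.7500
edge 1: (15.5,1)→(17,4.5)  cross = 15.5·4.5 − 17·1 = 52.7500; (r_i+r_j)·cross = 32.5·52.7500 = 1714.3750
edge 2: (17,4.5)→(19.5,23)  cross = 17·23 − 19.5·4.5 = 303.2500; (r_i+r_j)·cross = 36.5·303.2500 = 11068.6250
edge 3: (19.5,23)→(19.5,34.5)  cross = 19.5·34.5 − 19.5·23 = 224.2500; (r_i+r_j)·cross = 39·224.2500 = 8745.7500
edge 4: (19.5,34.5)→(7.5,29.5)  cross = 19.5·29.5 − 7.5·34.5 = 316.5000; (r_i+r_j)·cross = 27·316.5000 = 8545.5000
edge 5: (7.5,29.5)→(7.5,0.5)  cross = 7.5·0.5 − 7.5·29.5 = -217.5000; (r_i+r_j)·cross = 15·-217.5000 = -3262.5000
Σcross = 679.0000 → A = |Σcross|/2 = 339.5000 mm²
Σ(r_i+r_j)·cross = 26806.0000 → first moment M = |Σ|/6 = 4467.6667
R_c = M/A = 4467.6667/339.5000 = 13.1595 mm
θ = 259° = 4.520403 rad
V = θ·R_c·A = 4.520403·13.1595·339.5000 = 20195.653 mm³

Volume = 20195.653 mm³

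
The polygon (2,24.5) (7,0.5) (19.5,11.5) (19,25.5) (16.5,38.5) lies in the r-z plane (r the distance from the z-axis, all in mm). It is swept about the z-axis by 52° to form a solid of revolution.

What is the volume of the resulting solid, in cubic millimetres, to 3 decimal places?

Profile (r,z), 5 vertices: (2,24.5) (7,0.5) (19.5,11.5) (19,25.5) (16.5,38.5)
edge 0: (2,24.5)→(7,0.5)  cross = 2·0.5 − 7·24.5 = -170.5000; (r_i+r_j)·cross = 9·-170.5000 = -1534.5000
edge 1: (7,0.5)→(19.5,11.5)  cross = 7·11.5 − 19.5·0.5 = 70.7500; (r_i+r_j)·cross = 26.5·70.7500 = 1874.8750
edge 2: (19.5,11.5)→(19,25.5)  cross = 19.5·25.5 − 19·11.5 = 278.7500; (r_i+r_j)·cross = 38.5·278.7500 = 10731.8750
edge 3: (19,25.5)→(16.5,38.5)  cross = 19·38.5 − 16.5·25.5 = 310.7500; (r_i+r_j)·cross = 35.5·310.7500 = 11031.6250
edge 4: (16.5,38.5)→(2,24.5)  cross = 16.5·24.5 − 2·38.5 = 327.2500; (r_i+r_j)·cross = 18.5·327.2500 = 6054.1250
Σcross = 817.0000 → A = |Σcross|/2 = 408.5000 mm²
Σ(r_i+r_j)·cross = 28158.0000 → first moment M = |Σ|/6 = 4693.0000
R_c = M/A = 4693.0000/408.5000 = 11.4884 mm
θ = 52° = 0.907571 rad
V = θ·R_c·A = 0.907571·11.4884·408.5000 = 4259.232 mm³

Volume = 4259.232 mm³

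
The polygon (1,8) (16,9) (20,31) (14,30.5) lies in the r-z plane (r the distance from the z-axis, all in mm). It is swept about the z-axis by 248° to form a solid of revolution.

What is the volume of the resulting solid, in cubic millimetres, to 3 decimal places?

Volume = 11946.069 mm³

Profile (r,z), 4 vertices: (1,8) (16,9) (20,31) (14,30.5)
edge 0: (1,8)→(16,9)  cross = 1·9 − 16·8 = -119.0000; (r_i+r_j)·cross = 17·-119.0000 = -2023.0000
edge 1: (16,9)→(20,31)  cross = 16·31 − 20·9 = 316.0000; (r_i+r_j)·cross = 36·316.0000 = 11376.0000
edge 2: (20,31)→(14,30.5)  cross = 20·30.5 − 14·31 = 176.0000; (r_i+r_j)·cross = 34·176.0000 = 5984.0000
edge 3: (14,30.5)→(1,8)  cross = 14·8 − 1·30.5 = 81.5000; (r_i+r_j)·cross = 15·81.5000 = 1222.5000
Σcross = 454.5000 → A = |Σcross|/2 = 227.2500 mm²
Σ(r_i+r_j)·cross = 16559.5000 → first moment M = |Σ|/6 = 2759.9167
R_c = M/A = 2759.9167/227.2500 = 12.1448 mm
θ = 248° = 4.328417 rad
V = θ·R_c·A = 4.328417·12.1448·227.2500 = 11946.069 mm³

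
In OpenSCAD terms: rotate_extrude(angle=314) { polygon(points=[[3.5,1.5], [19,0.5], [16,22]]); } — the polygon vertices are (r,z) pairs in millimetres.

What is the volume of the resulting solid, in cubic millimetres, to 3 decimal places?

Profile (r,z), 3 vertices: (3.5,1.5) (19,0.5) (16,22)
edge 0: (3.5,1.5)→(19,0.5)  cross = 3.5·0.5 − 19·1.5 = -26.7500; (r_i+r_j)·cross = 22.5·-26.7500 = -601.8750
edge 1: (19,0.5)→(16,22)  cross = 19·22 − 16·0.5 = 410.0000; (r_i+r_j)·cross = 35·410.0000 = 14350.0000
edge 2: (16,22)→(3.5,1.5)  cross = 16·1.5 − 3.5·22 = -53.0000; (r_i+r_j)·cross = 19.5·-53.0000 = -1033.5000
Σcross = 330.2500 → A = |Σcross|/2 = 165.1250 mm²
Σ(r_i+r_j)·cross = 12714.6250 → first moment M = |Σ|/6 = 2119.1042
R_c = M/A = 2119.1042/165.1250 = 12.8333 mm
θ = 314° = 5.480334 rad
V = θ·R_c·A = 5.480334·12.8333·165.1250 = 11613.398 mm³

Volume = 11613.398 mm³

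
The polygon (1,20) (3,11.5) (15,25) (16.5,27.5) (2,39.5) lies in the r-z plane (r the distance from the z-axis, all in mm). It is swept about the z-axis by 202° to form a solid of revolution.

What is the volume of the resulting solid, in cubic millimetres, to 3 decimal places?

Profile (r,z), 5 vertices: (1,20) (3,11.5) (15,25) (16.5,27.5) (2,39.5)
edge 0: (1,20)→(3,11.5)  cross = 1·11.5 − 3·20 = -48.5000; (r_i+r_j)·cross = 4·-48.5000 = -194.0000
edge 1: (3,11.5)→(15,25)  cross = 3·25 − 15·11.5 = -97.5000; (r_i+r_j)·cross = 18·-97.5000 = -1755.0000
edge 2: (15,25)→(16.5,27.5)  cross = 15·27.5 − 16.5·25 = 0.0000; (r_i+r_j)·cross = 31.5·0.0000 = 0.0000
edge 3: (16.5,27.5)→(2,39.5)  cross = 16.5·39.5 − 2·27.5 = 596.7500; (r_i+r_j)·cross = 18.5·596.7500 = 11039.8750
edge 4: (2,39.5)→(1,20)  cross = 2·20 − 1·39.5 = 0.5000; (r_i+r_j)·cross = 3·0.5000 = 1.5000
Σcross = 451.2500 → A = |Σcross|/2 = 225.6250 mm²
Σ(r_i+r_j)·cross = 9092.3750 → first moment M = |Σ|/6 = 1515.3958
R_c = M/A = 1515.3958/225.6250 = 6.7164 mm
θ = 202° = 3.525565 rad
V = θ·R_c·A = 3.525565·6.7164·225.6250 = 5342.627 mm³

Volume = 5342.627 mm³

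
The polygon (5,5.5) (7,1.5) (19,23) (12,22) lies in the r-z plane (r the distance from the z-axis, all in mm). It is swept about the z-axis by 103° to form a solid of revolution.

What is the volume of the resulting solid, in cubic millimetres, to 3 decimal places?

Profile (r,z), 4 vertices: (5,5.5) (7,1.5) (19,23) (12,22)
edge 0: (5,5.5)→(7,1.5)  cross = 5·1.5 − 7·5.5 = -31.0000; (r_i+r_j)·cross = 12·-31.0000 = -372.0000
edge 1: (7,1.5)→(19,23)  cross = 7·23 − 19·1.5 = 132.5000; (r_i+r_j)·cross = 26·132.5000 = 3445.0000
edge 2: (19,23)→(12,22)  cross = 19·22 − 12·23 = 142.0000; (r_i+r_j)·cross = 31·142.0000 = 4402.0000
edge 3: (12,22)→(5,5.5)  cross = 12·5.5 − 5·22 = -44.0000; (r_i+r_j)·cross = 17·-44.0000 = -748.0000
Σcross = 199.5000 → A = |Σcross|/2 = 99.7500 mm²
Σ(r_i+r_j)·cross = 6727.0000 → first moment M = |Σ|/6 = 1121.1667
R_c = M/A = 1121.1667/99.7500 = 11.2398 mm
θ = 103° = 1.797689 rad
V = θ·R_c·A = 1.797689·11.2398·99.7500 = 2015.509 mm³

Volume = 2015.509 mm³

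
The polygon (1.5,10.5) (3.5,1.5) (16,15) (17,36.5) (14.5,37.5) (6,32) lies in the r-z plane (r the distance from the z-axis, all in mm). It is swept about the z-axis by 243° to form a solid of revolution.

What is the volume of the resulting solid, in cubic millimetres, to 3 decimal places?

Profile (r,z), 6 vertices: (1.5,10.5) (3.5,1.5) (16,15) (17,36.5) (14.5,37.5) (6,32)
edge 0: (1.5,10.5)→(3.5,1.5)  cross = 1.5·1.5 − 3.5·10.5 = -34.5000; (r_i+r_j)·cross = 5·-34.5000 = -172.5000
edge 1: (3.5,1.5)→(16,15)  cross = 3.5·15 − 16·1.5 = 28.5000; (r_i+r_j)·cross = 19.5·28.5000 = 555.7500
edge 2: (16,15)→(17,36.5)  cross = 16·36.5 − 17·15 = 329.0000; (r_i+r_j)·cross = 33·329.0000 = 10857.0000
edge 3: (17,36.5)→(14.5,37.5)  cross = 17·37.5 − 14.5·36.5 = 108.2500; (r_i+r_j)·cross = 31.5·108.2500 = 3409.8750
edge 4: (14.5,37.5)→(6,32)  cross = 14.5·32 − 6·37.5 = 239.0000; (r_i+r_j)·cross = 20.5·239.0000 = 4899.5000
edge 5: (6,32)→(1.5,10.5)  cross = 6·10.5 − 1.5·32 = 15.0000; (r_i+r_j)·cross = 7.5·15.0000 = 112.5000
Σcross = 685.2500 → A = |Σcross|/2 = 342.6250 mm²
Σ(r_i+r_j)·cross = 19662.1250 → first moment M = |Σ|/6 = 3277.0208
R_c = M/A = 3277.0208/342.6250 = 9.5645 mm
θ = 243° = 4.241150 rad
V = θ·R_c·A = 4.241150·9.5645·342.6250 = 13898.337 mm³

Volume = 13898.337 mm³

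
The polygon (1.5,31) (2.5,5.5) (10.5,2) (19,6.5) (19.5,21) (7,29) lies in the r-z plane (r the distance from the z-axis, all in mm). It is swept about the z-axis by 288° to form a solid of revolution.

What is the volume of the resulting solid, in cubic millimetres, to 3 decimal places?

Profile (r,z), 6 vertices: (1.5,31) (2.5,5.5) (10.5,2) (19,6.5) (19.5,21) (7,29)
edge 0: (1.5,31)→(2.5,5.5)  cross = 1.5·5.5 − 2.5·31 = -69.2500; (r_i+r_j)·cross = 4·-69.2500 = -277.0000
edge 1: (2.5,5.5)→(10.5,2)  cross = 2.5·2 − 10.5·5.5 = -52.7500; (r_i+r_j)·cross = 13·-52.7500 = -685.7500
edge 2: (10.5,2)→(19,6.5)  cross = 10.5·6.5 − 19·2 = 30.2500; (r_i+r_j)·cross = 29.5·30.2500 = 892.3750
edge 3: (19,6.5)→(19.5,21)  cross = 19·21 − 19.5·6.5 = 272.2500; (r_i+r_j)·cross = 38.5·272.2500 = 10481.6250
edge 4: (19.5,21)→(7,29)  cross = 19.5·29 − 7·21 = 418.5000; (r_i+r_j)·cross = 26.5·418.5000 = 11090.2500
edge 5: (7,29)→(1.5,31)  cross = 7·31 − 1.5·29 = 173.5000; (r_i+r_j)·cross = 8.5·173.5000 = 1474.7500
Σcross = 772.5000 → A = |Σcross|/2 = 386.2500 mm²
Σ(r_i+r_j)·cross = 22976.2500 → first moment M = |Σ|/6 = 3829.3750
R_c = M/A = 3829.3750/386.2500 = 9.9142 mm
θ = 288° = 5.026548 rad
V = θ·R_c·A = 5.026548·9.9142·386.2500 = 19248.538 mm³

Volume = 19248.538 mm³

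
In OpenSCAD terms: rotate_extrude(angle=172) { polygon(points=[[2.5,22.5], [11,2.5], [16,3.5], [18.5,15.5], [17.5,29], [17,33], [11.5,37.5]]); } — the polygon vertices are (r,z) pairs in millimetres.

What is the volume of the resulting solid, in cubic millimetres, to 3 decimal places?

Volume = 12584.243 mm³

Profile (r,z), 7 vertices: (2.5,22.5) (11,2.5) (16,3.5) (18.5,15.5) (17.5,29) (17,33) (11.5,37.5)
edge 0: (2.5,22.5)→(11,2.5)  cross = 2.5·2.5 − 11·22.5 = -241.2500; (r_i+r_j)·cross = 13.5·-241.2500 = -3256.8750
edge 1: (11,2.5)→(16,3.5)  cross = 11·3.5 − 16·2.5 = -1.5000; (r_i+r_j)·cross = 27·-1.5000 = -40.5000
edge 2: (16,3.5)→(18.5,15.5)  cross = 16·15.5 − 18.5·3.5 = 183.2500; (r_i+r_j)·cross = 34.5·183.2500 = 6322.1250
edge 3: (18.5,15.5)→(17.5,29)  cross = 18.5·29 − 17.5·15.5 = 265.2500; (r_i+r_j)·cross = 36·265.2500 = 9549.0000
edge 4: (17.5,29)→(17,33)  cross = 17.5·33 − 17·29 = 84.5000; (r_i+r_j)·cross = 34.5·84.5000 = 2915.2500
edge 5: (17,33)→(11.5,37.5)  cross = 17·37.5 − 11.5·33 = 258.0000; (r_i+r_j)·cross = 28.5·258.0000 = 7353.0000
edge 6: (11.5,37.5)→(2.5,22.5)  cross = 11.5·22.5 − 2.5·37.5 = 165.0000; (r_i+r_j)·cross = 14·165.0000 = 2310.0000
Σcross = 713.2500 → A = |Σcross|/2 = 356.6250 mm²
Σ(r_i+r_j)·cross = 25152.0000 → first moment M = |Σ|/6 = 4192.0000
R_c = M/A = 4192.0000/356.6250 = 11.7546 mm
θ = 172° = 3.001966 rad
V = θ·R_c·A = 3.001966·11.7546·356.6250 = 12584.243 mm³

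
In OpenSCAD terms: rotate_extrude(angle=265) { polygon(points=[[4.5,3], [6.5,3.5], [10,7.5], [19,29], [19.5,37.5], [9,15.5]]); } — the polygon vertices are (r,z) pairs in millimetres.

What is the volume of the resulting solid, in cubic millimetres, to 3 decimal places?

Profile (r,z), 6 vertices: (4.5,3) (6.5,3.5) (10,7.5) (19,29) (19.5,37.5) (9,15.5)
edge 0: (4.5,3)→(6.5,3.5)  cross = 4.5·3.5 − 6.5·3 = -3.7500; (r_i+r_j)·cross = 11·-3.7500 = -41.2500
edge 1: (6.5,3.5)→(10,7.5)  cross = 6.5·7.5 − 10·3.5 = 13.7500; (r_i+r_j)·cross = 16.5·13.7500 = 226.8750
edge 2: (10,7.5)→(19,29)  cross = 10·29 − 19·7.5 = 147.5000; (r_i+r_j)·cross = 29·147.5000 = 4277.5000
edge 3: (19,29)→(19.5,37.5)  cross = 19·37.5 − 19.5·29 = 147.0000; (r_i+r_j)·cross = 38.5·147.0000 = 5659.5000
edge 4: (19.5,37.5)→(9,15.5)  cross = 19.5·15.5 − 9·37.5 = -35.2500; (r_i+r_j)·cross = 28.5·-35.2500 = -1004.6250
edge 5: (9,15.5)→(4.5,3)  cross = 9·3 − 4.5·15.5 = -42.7500; (r_i+r_j)·cross = 13.5·-42.7500 = -577.1250
Σcross = 226.5000 → A = |Σcross|/2 = 113.2500 mm²
Σ(r_i+r_j)·cross = 8540.8750 → first moment M = |Σ|/6 = 1423.4792
R_c = M/A = 1423.4792/113.2500 = 12.5694 mm
θ = 265° = 4.625123 rad
V = θ·R_c·A = 4.625123·12.5694·113.2500 = 6583.766 mm³

Volume = 6583.766 mm³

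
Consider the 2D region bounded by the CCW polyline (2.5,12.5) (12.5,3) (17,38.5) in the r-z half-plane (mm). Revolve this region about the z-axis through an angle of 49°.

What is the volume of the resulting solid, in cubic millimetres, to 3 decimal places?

Profile (r,z), 3 vertices: (2.5,12.5) (12.5,3) (17,38.5)
edge 0: (2.5,12.5)→(12.5,3)  cross = 2.5·3 − 12.5·12.5 = -148.7500; (r_i+r_j)·cross = 15·-148.7500 = -2231.2500
edge 1: (12.5,3)→(17,38.5)  cross = 12.5·38.5 − 17·3 = 430.2500; (r_i+r_j)·cross = 29.5·430.2500 = 12692.3750
edge 2: (17,38.5)→(2.5,12.5)  cross = 17·12.5 − 2.5·38.5 = 116.2500; (r_i+r_j)·cross = 19.5·116.2500 = 2266.8750
Σcross = 397.7500 → A = |Σcross|/2 = 198.8750 mm²
Σ(r_i+r_j)·cross = 12728.0000 → first moment M = |Σ|/6 = 2121.3333
R_c = M/A = 2121.3333/198.8750 = 10.6667 mm
θ = 49° = 0.855211 rad
V = θ·R_c·A = 0.855211·10.6667·198.8750 = 1814.188 mm³

Volume = 1814.188 mm³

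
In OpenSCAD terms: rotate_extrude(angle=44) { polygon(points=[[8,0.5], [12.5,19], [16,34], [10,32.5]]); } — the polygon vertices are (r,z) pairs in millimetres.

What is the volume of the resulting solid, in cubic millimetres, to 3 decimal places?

Profile (r,z), 4 vertices: (8,0.5) (12.5,19) (16,34) (10,32.5)
edge 0: (8,0.5)→(12.5,19)  cross = 8·19 − 12.5·0.5 = 145.7500; (r_i+r_j)·cross = 20.5·145.7500 = 2987.8750
edge 1: (12.5,19)→(16,34)  cross = 12.5·34 − 16·19 = 121.0000; (r_i+r_j)·cross = 28.5·121.0000 = 3448.5000
edge 2: (16,34)→(10,32.5)  cross = 16·32.5 − 10·34 = 180.0000; (r_i+r_j)·cross = 26·180.0000 = 4680.0000
edge 3: (10,32.5)→(8,0.5)  cross = 10·0.5 − 8·32.5 = -255.0000; (r_i+r_j)·cross = 18·-255.0000 = -4590.0000
Σcross = 191.7500 → A = |Σcross|/2 = 95.8750 mm²
Σ(r_i+r_j)·cross = 6526.3750 → first moment M = |Σ|/6 = 1087.7292
R_c = M/A = 1087.7292/95.8750 = 11.3453 mm
θ = 44° = 0.767945 rad
V = θ·R_c·A = 0.767945·11.3453·95.8750 = 835.316 mm³

Volume = 835.316 mm³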